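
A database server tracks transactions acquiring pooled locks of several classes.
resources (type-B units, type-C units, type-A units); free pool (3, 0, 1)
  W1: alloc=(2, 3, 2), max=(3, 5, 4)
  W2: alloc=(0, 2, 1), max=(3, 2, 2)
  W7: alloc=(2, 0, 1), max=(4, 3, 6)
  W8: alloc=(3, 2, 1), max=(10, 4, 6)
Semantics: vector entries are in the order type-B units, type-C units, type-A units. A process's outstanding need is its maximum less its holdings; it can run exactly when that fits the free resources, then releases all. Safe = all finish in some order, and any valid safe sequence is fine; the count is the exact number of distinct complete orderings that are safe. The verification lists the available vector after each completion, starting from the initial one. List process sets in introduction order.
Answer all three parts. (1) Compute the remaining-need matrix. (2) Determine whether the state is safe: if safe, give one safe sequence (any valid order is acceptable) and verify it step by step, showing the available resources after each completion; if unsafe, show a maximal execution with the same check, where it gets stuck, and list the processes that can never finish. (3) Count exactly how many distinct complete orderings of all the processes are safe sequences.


(1) Outstanding need per process (order type-B units, type-C units, type-A units):
  W1: (1, 2, 2)
  W2: (3, 0, 1)
  W7: (2, 3, 5)
  W8: (7, 2, 5)
(2) UNSAFE.
Key observation: the pool after W2, W1 is (5, 5, 4); every surviving request exceeds it in type-A units, so progress ends there.
Going as far as possible: W2, W1; after that, nothing fits. Walking it through:
  pool = (3, 0, 1)
  run W2 (needs (3, 0, 1), free (3, 0, 1)); after release of (0, 2, 1) the pool is (3, 2, 2)
  run W1 (needs (1, 2, 2), free (3, 2, 2)); after release of (2, 3, 2) the pool is (5, 5, 4)
  W7 still needs (2, 3, 5) but only (5, 5, 4) is free — short on type-A units
  W8 still needs (7, 2, 5) but only (5, 5, 4) is free — short on type-B units and type-A units
Never able to finish: W7 and W8.
(3) The exact count: 0 of the possible complete orderings are safe sequences.


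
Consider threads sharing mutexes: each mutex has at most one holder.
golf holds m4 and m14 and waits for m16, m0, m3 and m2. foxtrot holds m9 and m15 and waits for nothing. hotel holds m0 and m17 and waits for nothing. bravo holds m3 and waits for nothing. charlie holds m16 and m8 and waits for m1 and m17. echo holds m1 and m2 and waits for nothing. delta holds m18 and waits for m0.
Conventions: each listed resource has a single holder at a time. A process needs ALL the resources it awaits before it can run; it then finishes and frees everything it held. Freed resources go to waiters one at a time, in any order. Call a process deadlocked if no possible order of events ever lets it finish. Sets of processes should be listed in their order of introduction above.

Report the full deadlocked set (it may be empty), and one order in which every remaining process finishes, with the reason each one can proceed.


Nothing here is deadlocked.
Key observation: no waiting chain loops back on itself — every chain ends at a process that waits on nothing, so everyone eventually runs.
A valid finishing order for the others: hotel, foxtrot, bravo, delta, echo, charlie, golf.
Check, step by step:
  hotel waits on nothing -> runs at once and releases m0 and m17
  foxtrot waits on nothing -> runs at once and releases m9 and m15
  bravo waits on nothing -> runs at once and releases m3
  delta waits on m0 — all released -> runs and releases m18
  echo waits on nothing -> runs at once and releases m1 and m2
  charlie waits on m1 and m17 — all released -> runs and releases m16 and m8
  golf waits on m16, m0, m3 and m2 — all released -> runs and releases m4 and m14


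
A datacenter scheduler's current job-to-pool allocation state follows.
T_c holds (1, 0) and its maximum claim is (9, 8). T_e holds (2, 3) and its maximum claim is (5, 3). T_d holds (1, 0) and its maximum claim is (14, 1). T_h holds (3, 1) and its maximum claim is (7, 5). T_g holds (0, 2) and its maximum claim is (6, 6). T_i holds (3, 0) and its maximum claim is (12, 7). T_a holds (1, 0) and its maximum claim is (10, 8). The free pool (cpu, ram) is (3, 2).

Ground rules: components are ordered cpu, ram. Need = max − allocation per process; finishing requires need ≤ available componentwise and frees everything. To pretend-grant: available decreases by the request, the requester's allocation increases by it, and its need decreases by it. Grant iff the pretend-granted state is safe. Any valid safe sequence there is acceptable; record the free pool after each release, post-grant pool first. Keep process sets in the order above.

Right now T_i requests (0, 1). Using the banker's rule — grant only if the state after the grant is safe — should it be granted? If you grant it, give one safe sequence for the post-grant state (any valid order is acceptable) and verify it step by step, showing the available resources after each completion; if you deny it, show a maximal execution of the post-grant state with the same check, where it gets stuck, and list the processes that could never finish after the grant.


DENY: after the grant no complete ordering would exist.
Key observation: after T_e, T_h, T_g the pool peaks at (8, 7), and each blocked process is short somewhere: T_c on ram; T_d on cpu; T_i on cpu; T_a on cpu, ram.
After a pretend grant, a maximal execution: T_e, T_h, T_g — then nothing else fits. Verifying each step:
  pool = (3, 1)
  run T_e (needs (3, 0), free (3, 1)); after release of (2, 3) the pool is (5, 4)
  run T_h (needs (4, 4), free (5, 4)); after release of (3, 1) the pool is (8, 5)
  run T_g (needs (6, 4), free (8, 5)); after release of (0, 2) the pool is (8, 7)
  T_c still needs (8, 8) but only (8, 7) is free — short on ram
  T_d still needs (13, 1) but only (8, 7) is free — short on cpu
  T_i still needs (9, 6) but only (8, 7) is free — short on cpu
  T_a still needs (9, 8) but only (8, 7) is free — short on cpu and ram
Had the request been granted, T_c, T_d, T_i and T_a could never finish.


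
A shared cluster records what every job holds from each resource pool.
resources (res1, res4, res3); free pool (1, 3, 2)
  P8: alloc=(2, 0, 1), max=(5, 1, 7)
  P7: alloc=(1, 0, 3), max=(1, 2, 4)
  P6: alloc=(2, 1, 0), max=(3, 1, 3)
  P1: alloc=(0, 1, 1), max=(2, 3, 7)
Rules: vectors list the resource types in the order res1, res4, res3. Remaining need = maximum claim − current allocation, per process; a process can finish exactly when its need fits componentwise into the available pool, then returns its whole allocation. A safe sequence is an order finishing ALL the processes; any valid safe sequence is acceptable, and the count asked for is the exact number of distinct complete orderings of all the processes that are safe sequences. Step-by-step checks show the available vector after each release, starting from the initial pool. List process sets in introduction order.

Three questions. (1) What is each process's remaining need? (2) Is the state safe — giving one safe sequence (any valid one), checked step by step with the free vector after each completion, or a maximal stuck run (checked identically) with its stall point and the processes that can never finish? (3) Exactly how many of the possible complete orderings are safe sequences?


(1) Remaining need (order res1, res4, res3):
  P8: (3, 1, 6)
  P7: (0, 2, 1)
  P6: (1, 0, 3)
  P1: (2, 2, 6)
(2) The state is UNSAFE.
Key observation: the wall is res3: completing P7, P6 brings the pool only to (4, 4, 5), and all the rest need more.
A maximal execution: P7, P6 — then nothing else fits. Walking it through:
  pool = (1, 3, 2)
  run P7 (needs (0, 2, 1), free (1, 3, 2)); after release of (1, 0, 3) the pool is (2, 3, 5)
  run P6 (needs (1, 0, 3), free (2, 3, 5)); after release of (2, 1, 0) the pool is (4, 4, 5)
  P8 still needs (3, 1, 6) but only (4, 4, 5) is free — short on res3
  P1 still needs (2, 2, 6) but only (4, 4, 5) is free — short on res3
Never able to finish: P8 and P1.
(3) Exactly 0 of the possible complete orderings are safe sequences.


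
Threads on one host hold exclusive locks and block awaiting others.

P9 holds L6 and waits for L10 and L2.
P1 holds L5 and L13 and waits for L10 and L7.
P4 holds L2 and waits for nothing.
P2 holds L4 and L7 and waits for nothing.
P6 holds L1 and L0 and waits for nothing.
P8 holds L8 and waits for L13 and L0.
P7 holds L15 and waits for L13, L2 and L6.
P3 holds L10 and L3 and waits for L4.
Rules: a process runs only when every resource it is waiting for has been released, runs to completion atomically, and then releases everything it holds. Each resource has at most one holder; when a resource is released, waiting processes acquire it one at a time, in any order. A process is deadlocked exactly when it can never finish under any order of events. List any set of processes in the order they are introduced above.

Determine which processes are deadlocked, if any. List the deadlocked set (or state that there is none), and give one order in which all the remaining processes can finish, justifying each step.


The deadlocked set is empty.
Key observation: although several processes wait, no cycle exists — each chain bottoms out at a free runner.
One completion order for the rest: P2, P3, P1, P4, P6, P8, P9, P7.
Step-by-step check:
  P2 waits on nothing -> runs at once and releases L4 and L7
  P3: everything it awaited (L4) is free; runs, freeing L10 and L3
  P1: everything it awaited (L10 and L7) is free; runs, freeing L5 and L13
  P4 waits on nothing -> runs at once and releases L2
  P6 waits on nothing -> runs at once and releases L1 and L0
  P8: everything it awaited (L13 and L0) is free; runs, freeing L8
  P9: everything it awaited (L10 and L2) is free; runs, freeing L6
  P7: everything it awaited (L13, L2 and L6) is free; runs, freeing L15


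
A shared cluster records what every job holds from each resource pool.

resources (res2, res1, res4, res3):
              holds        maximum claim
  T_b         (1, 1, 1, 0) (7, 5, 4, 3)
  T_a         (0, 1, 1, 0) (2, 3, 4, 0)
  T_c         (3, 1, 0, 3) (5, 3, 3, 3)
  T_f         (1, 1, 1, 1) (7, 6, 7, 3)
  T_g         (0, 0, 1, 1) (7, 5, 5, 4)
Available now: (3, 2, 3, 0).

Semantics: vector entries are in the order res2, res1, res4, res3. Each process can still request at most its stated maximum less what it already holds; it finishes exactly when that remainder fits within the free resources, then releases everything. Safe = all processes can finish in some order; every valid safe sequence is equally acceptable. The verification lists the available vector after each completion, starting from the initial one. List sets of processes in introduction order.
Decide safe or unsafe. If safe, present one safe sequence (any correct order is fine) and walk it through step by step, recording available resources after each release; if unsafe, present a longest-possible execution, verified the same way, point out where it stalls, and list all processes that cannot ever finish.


The state is SAFE; one workable sequence: T_a, T_c, T_b, T_g, T_f.
Key observation: T_a is the earliest step where a requested resource binds exactly: need (2, 2, 3, 0), pool (3, 2, 3, 0) at its turn.
Verifying each step:
  pool = (3, 2, 3, 0)
  T_a: need (2, 2, 3, 0) fits (3, 2, 3, 0); releases (0, 1, 1, 0), pool now (3, 3, 4, 0)
  T_c: need (2, 2, 3, 0) fits (3, 3, 4, 0); releases (3, 1, 0, 3), pool now (6, 4, 4, 3)
  T_b: need (6, 4, 3, 3) fits (6, 4, 4, 3); releases (1, 1, 1, 0), pool now (7, 5, 5, 3)
  T_g: need (7, 5, 4, 3) fits (7, 5, 5, 3); releases (0, 0, 1, 1), pool now (7, 5, 6, 4)
  T_f: need (6, 5, 6, 2) fits (7, 5, 6, 4); releases (1, 1, 1, 1), pool now (8, 6, 7, 5)


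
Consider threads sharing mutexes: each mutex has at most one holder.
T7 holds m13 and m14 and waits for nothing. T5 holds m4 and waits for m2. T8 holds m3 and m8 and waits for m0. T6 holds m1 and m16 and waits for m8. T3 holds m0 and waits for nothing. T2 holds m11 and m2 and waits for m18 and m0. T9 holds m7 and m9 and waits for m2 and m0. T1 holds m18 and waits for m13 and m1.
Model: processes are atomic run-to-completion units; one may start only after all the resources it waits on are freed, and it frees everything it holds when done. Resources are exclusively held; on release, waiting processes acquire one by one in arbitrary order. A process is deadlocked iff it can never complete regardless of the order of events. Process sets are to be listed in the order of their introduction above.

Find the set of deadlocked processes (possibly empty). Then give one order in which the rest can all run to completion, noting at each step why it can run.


No process is deadlocked.
Key observation: the wait relation is loop-free; peeling off processes with no waits unwinds the whole state.
The rest can finish in the order T3, T7, T8, T6, T1, T2, T5, T9.
Walking it through:
  T3: no waits; runs immediately, freeing m0
  T7: no waits; runs immediately, freeing m13 and m14
  run T8 (all its waits — m0 — are resolved); releases m3 and m8
  run T6 (all its waits — m8 — are resolved); releases m1 and m16
  run T1 (all its waits — m13 and m1 — are resolved); releases m18
  run T2 (all its waits — m18 and m0 — are resolved); releases m11 and m2
  run T5 (all its waits — m2 — are resolved); releases m4
  run T9 (all its waits — m2 and m0 — are resolved); releases m7 and m9


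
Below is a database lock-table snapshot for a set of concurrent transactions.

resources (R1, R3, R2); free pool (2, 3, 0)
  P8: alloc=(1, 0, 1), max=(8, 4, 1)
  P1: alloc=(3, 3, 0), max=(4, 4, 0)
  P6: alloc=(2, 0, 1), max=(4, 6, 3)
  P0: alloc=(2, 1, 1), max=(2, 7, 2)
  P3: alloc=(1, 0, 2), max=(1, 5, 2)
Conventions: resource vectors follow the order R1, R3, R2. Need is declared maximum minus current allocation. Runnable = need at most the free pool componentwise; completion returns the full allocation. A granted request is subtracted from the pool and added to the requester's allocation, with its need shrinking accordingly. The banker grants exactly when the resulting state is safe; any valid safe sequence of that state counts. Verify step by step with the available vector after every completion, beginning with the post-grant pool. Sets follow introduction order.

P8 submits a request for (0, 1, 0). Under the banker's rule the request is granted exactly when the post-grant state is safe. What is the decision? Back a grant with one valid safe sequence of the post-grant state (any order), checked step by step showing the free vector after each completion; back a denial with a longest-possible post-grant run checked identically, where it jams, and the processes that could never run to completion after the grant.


DENY — the pretend-granted state is unsafe.
Key observation: after P1, P3 the pool peaks at (6, 5, 2), and each blocked process is short somewhere: P8 on R1; P6 on R3; P0 on R3.
Pretend the grant happened; the run P1, P3 goes as far as possible. Step-by-step check:
  pool = (2, 2, 0)
  P1 needs (1, 1, 0) <= (2, 2, 0) -> finishes; pool += (3, 3, 0) = (5, 5, 0)
  P3 needs (0, 5, 0) <= (5, 5, 0) -> finishes; pool += (1, 0, 2) = (6, 5, 2)
  blocked: P8 wants (7, 3, 0), pool (6, 5, 2) — not enough R1
  blocked: P6 wants (2, 6, 2), pool (6, 5, 2) — not enough R3
  blocked: P0 wants (0, 6, 1), pool (6, 5, 2) — not enough R3
Post-grant, the permanently blocked set is P8, P6 and P0.


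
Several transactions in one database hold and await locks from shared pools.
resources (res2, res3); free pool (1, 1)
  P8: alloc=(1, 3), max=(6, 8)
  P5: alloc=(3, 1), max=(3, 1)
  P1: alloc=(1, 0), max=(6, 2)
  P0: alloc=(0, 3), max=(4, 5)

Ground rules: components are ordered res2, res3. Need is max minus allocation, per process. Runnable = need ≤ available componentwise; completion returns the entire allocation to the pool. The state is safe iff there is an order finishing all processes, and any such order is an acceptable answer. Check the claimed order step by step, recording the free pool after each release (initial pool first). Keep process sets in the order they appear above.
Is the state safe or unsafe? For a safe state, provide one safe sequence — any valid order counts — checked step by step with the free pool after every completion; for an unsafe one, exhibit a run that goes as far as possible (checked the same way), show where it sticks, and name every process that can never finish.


UNSAFE — no complete ordering exists.
Key observation: res2 is the bottleneck — with P5, P0 done the pool holds (4, 5), short of every remaining need.
Going as far as possible: P5, P0; after that, nothing fits. Walking it through:
  pool = (1, 1)
  P5 needs (0, 0) <= (1, 1) -> finishes; pool += (3, 1) = (4, 2)
  P0 needs (4, 2) <= (4, 2) -> finishes; pool += (0, 3) = (4, 5)
  blocked: P8 wants (5, 5), pool (4, 5) — not enough res2
  blocked: P1 wants (5, 2), pool (4, 5) — not enough res2
Permanently blocked: P8 and P1.


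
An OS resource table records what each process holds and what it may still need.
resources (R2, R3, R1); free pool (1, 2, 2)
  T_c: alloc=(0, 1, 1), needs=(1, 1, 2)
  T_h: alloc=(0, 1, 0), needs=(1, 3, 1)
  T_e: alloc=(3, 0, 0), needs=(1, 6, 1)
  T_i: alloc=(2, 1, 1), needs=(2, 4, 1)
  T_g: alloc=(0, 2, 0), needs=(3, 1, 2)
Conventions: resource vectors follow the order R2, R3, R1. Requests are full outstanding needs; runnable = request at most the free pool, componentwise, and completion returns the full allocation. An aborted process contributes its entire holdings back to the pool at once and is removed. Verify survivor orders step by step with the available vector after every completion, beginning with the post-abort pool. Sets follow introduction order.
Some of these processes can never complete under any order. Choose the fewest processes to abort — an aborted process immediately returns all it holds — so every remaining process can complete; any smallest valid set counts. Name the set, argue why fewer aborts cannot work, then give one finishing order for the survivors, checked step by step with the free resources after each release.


The answer: abort T_i.
Key observation: T_g could never have finished before the abort; with (2, 1, 1) returned by T_i, it fits at step 1.
No smaller set exists: with zero aborts the deadlock remains.
Survivors finish in the order: T_g, T_h, T_e, T_c. Walking it through (pool after the aborts first):
  pool = (3, 3, 3)
  run T_g (needs (3, 1, 2), free (3, 3, 3)); after release of (0, 2, 0) the pool is (3, 5, 3)
  run T_h (needs (1, 3, 1), free (3, 5, 3)); after release of (0, 1, 0) the pool is (3, 6, 3)
  run T_e (needs (1, 6, 1), free (3, 6, 3)); after release of (3, 0, 0) the pool is (6, 6, 3)
  run T_c (needs (1, 1, 2), free (6, 6, 3)); after release of (0, 1, 1) the pool is (6, 7, 4)


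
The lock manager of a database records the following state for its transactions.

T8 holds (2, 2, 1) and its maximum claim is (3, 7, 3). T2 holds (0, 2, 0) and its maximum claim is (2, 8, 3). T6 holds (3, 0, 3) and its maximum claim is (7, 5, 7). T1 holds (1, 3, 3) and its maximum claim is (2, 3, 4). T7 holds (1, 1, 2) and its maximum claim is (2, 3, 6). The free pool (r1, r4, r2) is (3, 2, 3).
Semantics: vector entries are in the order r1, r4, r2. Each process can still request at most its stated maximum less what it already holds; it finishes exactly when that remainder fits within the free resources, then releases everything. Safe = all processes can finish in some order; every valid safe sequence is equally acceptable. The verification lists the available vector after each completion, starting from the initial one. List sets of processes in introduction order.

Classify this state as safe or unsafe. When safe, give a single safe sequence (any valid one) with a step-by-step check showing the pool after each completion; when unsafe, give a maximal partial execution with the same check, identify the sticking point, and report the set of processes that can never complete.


SAFE. One safe sequence: T1, T7, T6, T2, T8.
Key observation: at T2 the run first touches a limit — (2, 6, 3) against (8, 6, 11), exact on a resource it actually requests.
Check, step by step:
  pool = (3, 2, 3)
  T1 needs (1, 0, 1) <= (3, 2, 3) -> finishes; pool += (1, 3, 3) = (4, 5, 6)
  T7 needs (1, 2, 4) <= (4, 5, 6) -> finishes; pool += (1, 1, 2) = (5, 6, 8)
  T6 needs (4, 5, 4) <= (5, 6, 8) -> finishes; pool += (3, 0, 3) = (8, 6, 11)
  T2 needs (2, 6, 3) <= (8, 6, 11) -> finishes; pool += (0, 2, 0) = (8, 8, 11)
  T8 needs (1, 5, 2) <= (8, 8, 11) -> finishes; pool += (2, 2, 1) = (10, 10, 12)


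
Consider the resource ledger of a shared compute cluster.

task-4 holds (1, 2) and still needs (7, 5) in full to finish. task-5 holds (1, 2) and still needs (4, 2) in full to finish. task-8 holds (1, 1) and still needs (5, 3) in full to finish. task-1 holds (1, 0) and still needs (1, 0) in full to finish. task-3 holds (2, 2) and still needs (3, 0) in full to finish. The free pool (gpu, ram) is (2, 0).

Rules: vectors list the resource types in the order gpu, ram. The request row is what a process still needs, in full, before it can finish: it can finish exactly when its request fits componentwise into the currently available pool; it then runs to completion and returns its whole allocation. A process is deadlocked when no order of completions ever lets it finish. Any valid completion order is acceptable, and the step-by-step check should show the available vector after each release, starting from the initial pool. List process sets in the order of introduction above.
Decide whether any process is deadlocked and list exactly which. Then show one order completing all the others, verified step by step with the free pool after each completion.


No process is deadlocked.
Key observation: task-1 fits the free pool immediately, and its release cascades until everyone finishes.
One completion order for the rest: task-1, task-3, task-5, task-8, task-4. Check, step by step:
  pool = (2, 0)
  run task-1 (needs (1, 0), free (2, 0)); after release of (1, 0) the pool is (3, 0)
  run task-3 (needs (3, 0), free (3, 0)); after release of (2, 2) the pool is (5, 2)
  run task-5 (needs (4, 2), free (5, 2)); after release of (1, 2) the pool is (6, 4)
  run task-8 (needs (5, 3), free (6, 4)); after release of (1, 1) the pool is (7, 5)
  run task-4 (needs (7, 5), free (7, 5)); after release of (1, 2) the pool is (8, 7)


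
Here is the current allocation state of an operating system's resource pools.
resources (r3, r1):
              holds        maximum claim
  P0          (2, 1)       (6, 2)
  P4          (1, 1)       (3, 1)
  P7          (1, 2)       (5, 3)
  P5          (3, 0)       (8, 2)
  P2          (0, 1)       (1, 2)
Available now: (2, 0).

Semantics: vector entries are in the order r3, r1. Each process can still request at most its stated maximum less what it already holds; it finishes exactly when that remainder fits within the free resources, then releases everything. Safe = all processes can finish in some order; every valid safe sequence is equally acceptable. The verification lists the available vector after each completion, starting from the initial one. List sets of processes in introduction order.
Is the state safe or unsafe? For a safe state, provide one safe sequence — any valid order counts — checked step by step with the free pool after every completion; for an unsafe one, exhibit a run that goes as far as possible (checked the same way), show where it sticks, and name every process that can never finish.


UNSAFE — no complete ordering exists.
Key observation: the pool after P4, P2 is (3, 2); every surviving request exceeds it in r3, so progress ends there.
The run P4, P2 cannot be extended any further. Check, step by step:
  pool = (2, 0)
  P4: need (2, 0) fits (2, 0); releases (1, 1), pool now (3, 1)
  P2: need (1, 1) fits (3, 1); releases (0, 1), pool now (3, 2)
  blocked: P0 wants (4, 1), pool (3, 2) — not enough r3
  blocked: P7 wants (4, 1), pool (3, 2) — not enough r3
  blocked: P5 wants (5, 2), pool (3, 2) — not enough r3
Permanently blocked: P0, P7 and P5.


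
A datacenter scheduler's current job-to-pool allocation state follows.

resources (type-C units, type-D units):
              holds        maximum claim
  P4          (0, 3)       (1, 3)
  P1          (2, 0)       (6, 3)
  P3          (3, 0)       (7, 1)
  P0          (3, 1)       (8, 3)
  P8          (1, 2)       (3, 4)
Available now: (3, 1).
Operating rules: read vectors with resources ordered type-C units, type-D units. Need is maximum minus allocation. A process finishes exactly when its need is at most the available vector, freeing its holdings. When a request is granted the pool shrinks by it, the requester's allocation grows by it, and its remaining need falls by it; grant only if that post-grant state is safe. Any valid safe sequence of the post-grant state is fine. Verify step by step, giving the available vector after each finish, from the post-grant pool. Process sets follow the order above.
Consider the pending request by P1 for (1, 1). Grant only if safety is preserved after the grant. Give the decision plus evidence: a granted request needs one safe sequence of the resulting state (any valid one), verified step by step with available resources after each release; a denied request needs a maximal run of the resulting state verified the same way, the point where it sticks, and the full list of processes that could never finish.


GRANT — the state after the grant stays safe, e.g. via P4, P8, P1, P3, P0.
Key observation: post-grant, (2, 0) remains, and an order beginning with P4 completes everyone.
Verifying the post-grant state step by step:
  pool = (2, 0)
  P4: need (1, 0) fits (2, 0); releases (0, 3), pool now (2, 3)
  P8: need (2, 2) fits (2, 3); releases (1, 2), pool now (3, 5)
  P1: need (3, 2) fits (3, 5); releases (3, 1), pool now (6, 6)
  P3: need (4, 1) fits (6, 6); releases (3, 0), pool now (9, 6)
  P0: need (5, 2) fits (9, 6); releases (3, 1), pool now (12, 7)


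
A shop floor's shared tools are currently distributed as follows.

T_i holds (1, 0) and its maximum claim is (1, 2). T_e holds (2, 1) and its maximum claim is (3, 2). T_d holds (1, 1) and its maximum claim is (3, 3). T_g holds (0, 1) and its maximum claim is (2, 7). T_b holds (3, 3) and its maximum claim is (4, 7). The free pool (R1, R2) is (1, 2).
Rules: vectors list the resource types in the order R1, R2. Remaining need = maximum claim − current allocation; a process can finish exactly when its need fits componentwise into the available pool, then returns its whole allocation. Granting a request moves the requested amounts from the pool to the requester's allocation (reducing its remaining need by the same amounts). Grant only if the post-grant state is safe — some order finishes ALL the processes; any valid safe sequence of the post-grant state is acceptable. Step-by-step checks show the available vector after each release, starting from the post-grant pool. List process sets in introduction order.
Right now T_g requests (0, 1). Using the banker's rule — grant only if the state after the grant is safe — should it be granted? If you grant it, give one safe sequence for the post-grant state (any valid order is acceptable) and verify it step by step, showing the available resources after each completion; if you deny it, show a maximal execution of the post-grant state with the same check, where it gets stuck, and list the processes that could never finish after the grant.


DENY — the pretend-granted state is unsafe.
Key observation: after T_e, T_i, T_d complete, (5, 3) is the best the pool ever gets, yet each leftover process wants more R2.
After a pretend grant, a maximal execution: T_e, T_i, T_d — then nothing else fits. Walking it through:
  pool = (1, 1)
  T_e: need (1, 1) fits (1, 1); releases (2, 1), pool now (3, 2)
  T_i: need (0, 2) fits (3, 2); releases (1, 0), pool now (4, 2)
  T_d: need (2, 2) fits (4, 2); releases (1, 1), pool now (5, 3)
  T_g cannot run: need (2, 5) vs free (5, 3) (insufficient R2)
  T_b cannot run: need (1, 4) vs free (5, 3) (insufficient R2)
Post-grant, the permanently blocked set is T_g and T_b.


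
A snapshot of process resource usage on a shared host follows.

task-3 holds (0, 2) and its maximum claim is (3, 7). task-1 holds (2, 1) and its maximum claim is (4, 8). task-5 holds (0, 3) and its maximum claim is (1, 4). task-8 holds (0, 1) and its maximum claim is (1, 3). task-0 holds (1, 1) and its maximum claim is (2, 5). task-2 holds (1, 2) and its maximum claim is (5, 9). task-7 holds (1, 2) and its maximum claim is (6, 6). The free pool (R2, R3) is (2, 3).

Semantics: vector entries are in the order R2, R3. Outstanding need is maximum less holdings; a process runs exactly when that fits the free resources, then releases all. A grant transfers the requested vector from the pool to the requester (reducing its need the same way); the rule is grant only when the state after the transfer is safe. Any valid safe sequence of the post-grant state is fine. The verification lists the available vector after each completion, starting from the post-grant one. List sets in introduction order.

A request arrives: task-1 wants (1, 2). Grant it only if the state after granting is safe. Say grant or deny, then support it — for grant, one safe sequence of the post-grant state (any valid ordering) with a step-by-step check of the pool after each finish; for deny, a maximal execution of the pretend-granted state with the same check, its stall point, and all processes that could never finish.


GRANT — the state after the grant stays safe, e.g. via task-5, task-0, task-1, task-8, task-2, task-7, task-3.
Key observation: granting shrinks the pool to (1, 1), yet task-5 still fits and the chain goes through.
Check on the post-grant state, step by step:
  pool = (1, 1)
  task-5: need (1, 1) fits (1, 1); releases (0, 3), pool now (1, 4)
  task-0: need (1, 4) fits (1, 4); releases (1, 1), pool now (2, 5)
  task-1: need (1, 5) fits (2, 5); releases (3, 3), pool now (5, 8)
  task-8: need (1, 2) fits (5, 8); releases (0, 1), pool now (5, 9)
  task-2: need (4, 7) fits (5, 9); releases (1, 2), pool now (6, 11)
  task-7: need (5, 4) fits (6, 11); releases (1, 2), pool now (7, 13)
  task-3: need (3, 5) fits (7, 13); releases (0, 2), pool now (7, 15)


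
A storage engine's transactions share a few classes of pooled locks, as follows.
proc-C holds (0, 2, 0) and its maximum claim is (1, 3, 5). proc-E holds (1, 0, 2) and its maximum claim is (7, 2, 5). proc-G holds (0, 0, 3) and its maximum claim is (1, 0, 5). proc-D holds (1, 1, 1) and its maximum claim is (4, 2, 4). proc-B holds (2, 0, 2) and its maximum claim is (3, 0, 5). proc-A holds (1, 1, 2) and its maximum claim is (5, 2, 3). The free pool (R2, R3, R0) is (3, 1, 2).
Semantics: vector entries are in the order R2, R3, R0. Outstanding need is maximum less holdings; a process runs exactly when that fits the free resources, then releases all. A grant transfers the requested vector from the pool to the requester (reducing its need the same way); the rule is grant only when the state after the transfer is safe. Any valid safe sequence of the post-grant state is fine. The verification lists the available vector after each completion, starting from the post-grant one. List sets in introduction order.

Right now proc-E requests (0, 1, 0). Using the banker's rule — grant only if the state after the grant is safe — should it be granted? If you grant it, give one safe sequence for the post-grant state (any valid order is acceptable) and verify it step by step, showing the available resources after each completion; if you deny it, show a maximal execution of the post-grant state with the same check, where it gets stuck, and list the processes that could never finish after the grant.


DENY. Granting would leave the state unsafe.
Key observation: R3 is the bottleneck — with proc-G, proc-B done the pool holds (5, 0, 7), short of every remaining need.
After a pretend grant, a maximal execution: proc-G, proc-B — then nothing else fits. Step-by-step check:
  pool = (3, 0, 2)
  run proc-G (needs (1, 0, 2), free (3, 0, 2)); after release of (0, 0, 3) the pool is (3, 0, 5)
  run proc-B (needs (1, 0, 3), free (3, 0, 5)); after release of (2, 0, 2) the pool is (5, 0, 7)
  blocked: proc-C wants (1, 1, 5), pool (5, 0, 7) — not enough R3
  blocked: proc-E wants (6, 1, 3), pool (5, 0, 7) — not enough R2 and R3
  blocked: proc-D wants (3, 1, 3), pool (5, 0, 7) — not enough R3
  blocked: proc-A wants (4, 1, 1), pool (5, 0, 7) — not enough R3
Processes that could never finish after the grant: proc-C, proc-E, proc-D and proc-A.


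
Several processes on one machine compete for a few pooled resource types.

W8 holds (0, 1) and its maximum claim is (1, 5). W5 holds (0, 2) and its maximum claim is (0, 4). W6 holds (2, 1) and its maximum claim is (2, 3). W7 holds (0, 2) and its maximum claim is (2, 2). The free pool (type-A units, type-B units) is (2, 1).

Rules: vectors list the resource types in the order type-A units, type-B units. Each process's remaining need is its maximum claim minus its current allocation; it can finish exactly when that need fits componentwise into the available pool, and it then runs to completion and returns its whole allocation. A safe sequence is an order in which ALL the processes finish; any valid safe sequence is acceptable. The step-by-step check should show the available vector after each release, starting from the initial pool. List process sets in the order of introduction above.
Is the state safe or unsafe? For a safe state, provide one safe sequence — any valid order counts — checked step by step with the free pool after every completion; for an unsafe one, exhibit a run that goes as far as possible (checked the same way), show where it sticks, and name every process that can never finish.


SAFE. One safe sequence: W7, W5, W8, W6.
Key observation: the first exact fit in this order is W7 — it needs (2, 0) with (2, 1) free, meeting a requested resource to the last unit.
Check, step by step:
  pool = (2, 1)
  W7: need (2, 0) fits (2, 1); releases (0, 2), pool now (2, 3)
  W5: need (0, 2) fits (2, 3); releases (0, 2), pool now (2, 5)
  W8: need (1, 4) fits (2, 5); releases (0, 1), pool now (2, 6)
  W6: need (0, 2) fits (2, 6); releases (2, 1), pool now (4, 7)


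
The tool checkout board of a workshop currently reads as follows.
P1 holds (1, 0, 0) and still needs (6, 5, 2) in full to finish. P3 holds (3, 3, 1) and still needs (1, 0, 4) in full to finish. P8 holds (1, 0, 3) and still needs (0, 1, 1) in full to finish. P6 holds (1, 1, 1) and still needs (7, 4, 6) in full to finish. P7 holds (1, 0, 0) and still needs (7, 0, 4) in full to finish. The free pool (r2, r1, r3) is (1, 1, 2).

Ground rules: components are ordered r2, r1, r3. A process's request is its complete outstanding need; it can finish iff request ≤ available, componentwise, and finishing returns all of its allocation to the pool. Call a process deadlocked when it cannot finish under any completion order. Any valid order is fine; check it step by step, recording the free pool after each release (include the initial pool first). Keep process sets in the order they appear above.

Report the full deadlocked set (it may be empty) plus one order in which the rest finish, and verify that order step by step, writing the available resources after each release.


Deadlocked set: P1, P6 and P7.
Key observation: P8, P3 can finish, but then (5, 4, 6) is all there is, and the blocked group's r2 demands exceed it.
One completion order for the rest: P8, P3. Check, step by step:
  pool = (1, 1, 2)
  P8: need (0, 1, 1) fits (1, 1, 2); releases (1, 0, 3), pool now (2, 1, 5)
  P3: need (1, 0, 4) fits (2, 1, 5); releases (3, 3, 1), pool now (5, 4, 6)
The blocked processes can never fit:
  blocked: P1 wants (6, 5, 2), pool (5, 4, 6) — not enough r2 and r1
  blocked: P6 wants (7, 4, 6), pool (5, 4, 6) — not enough r2
  blocked: P7 wants (7, 0, 4), pool (5, 4, 6) — not enough r2


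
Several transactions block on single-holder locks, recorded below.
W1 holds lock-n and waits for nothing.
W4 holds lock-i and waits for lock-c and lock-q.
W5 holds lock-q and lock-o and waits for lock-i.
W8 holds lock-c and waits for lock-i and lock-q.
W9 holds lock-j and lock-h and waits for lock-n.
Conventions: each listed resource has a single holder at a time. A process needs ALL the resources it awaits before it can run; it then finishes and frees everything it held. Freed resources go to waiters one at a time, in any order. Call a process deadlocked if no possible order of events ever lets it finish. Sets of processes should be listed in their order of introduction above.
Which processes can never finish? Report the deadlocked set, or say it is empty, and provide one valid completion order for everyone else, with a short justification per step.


The deadlocked set is W4, W5 and W8.
Key observation: the cycle W4 -> W5 -> W4 can never break — each member waits on the next; W8 is caught in further circular waits.
One completion order for the rest: W1, W9.
Walking it through:
  W1 waits on nothing -> runs at once and releases lock-n
  W9 waits on lock-n — all released -> runs and releases lock-j and lock-h


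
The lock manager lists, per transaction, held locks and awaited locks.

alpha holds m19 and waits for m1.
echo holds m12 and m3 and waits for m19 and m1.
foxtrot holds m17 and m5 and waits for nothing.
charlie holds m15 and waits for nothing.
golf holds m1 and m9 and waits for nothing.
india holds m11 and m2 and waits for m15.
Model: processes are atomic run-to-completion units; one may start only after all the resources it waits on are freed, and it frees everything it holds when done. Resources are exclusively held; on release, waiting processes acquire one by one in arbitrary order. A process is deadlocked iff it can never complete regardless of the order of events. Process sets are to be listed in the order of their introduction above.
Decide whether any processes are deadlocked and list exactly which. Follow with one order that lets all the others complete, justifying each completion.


The deadlocked set is empty.
Key observation: although several processes wait, no cycle exists — each chain bottoms out at a free runner.
A valid finishing order for the others: golf, foxtrot, charlie, alpha, india, echo.
Check, step by step:
  golf: no waits; runs immediately, freeing m1 and m9
  foxtrot: no waits; runs immediately, freeing m17 and m5
  charlie: no waits; runs immediately, freeing m15
  alpha: everything it awaited (m1) is free; runs, freeing m19
  india: everything it awaited (m15) is free; runs, freeing m11 and m2
  echo: everything it awaited (m19 and m1) is free; runs, freeing m12 and m3


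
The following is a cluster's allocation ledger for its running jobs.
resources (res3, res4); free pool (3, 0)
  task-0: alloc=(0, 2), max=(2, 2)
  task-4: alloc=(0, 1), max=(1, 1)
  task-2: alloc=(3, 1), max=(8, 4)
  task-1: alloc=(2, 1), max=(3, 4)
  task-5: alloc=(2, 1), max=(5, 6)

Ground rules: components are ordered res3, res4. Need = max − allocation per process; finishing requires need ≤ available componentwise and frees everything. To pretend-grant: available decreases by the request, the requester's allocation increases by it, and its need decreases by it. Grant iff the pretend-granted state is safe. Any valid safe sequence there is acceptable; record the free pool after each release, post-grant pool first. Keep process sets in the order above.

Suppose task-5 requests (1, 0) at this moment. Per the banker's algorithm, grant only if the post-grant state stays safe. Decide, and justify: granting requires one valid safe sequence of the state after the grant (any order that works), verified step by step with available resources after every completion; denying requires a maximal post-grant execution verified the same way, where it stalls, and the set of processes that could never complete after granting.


DENY: after the grant no complete ordering would exist.
Key observation: after task-0, task-4, task-1 the pool peaks at (4, 4), and each blocked process is short somewhere: task-2 on res3; task-5 on res4.
After a pretend grant, a maximal execution: task-0, task-4, task-1 — then nothing else fits. Step-by-step check:
  pool = (2, 0)
  task-0: need (2, 0) fits (2, 0); releases (0, 2), pool now (2, 2)
  task-4: need (1, 0) fits (2, 2); releases (0, 1), pool now (2, 3)
  task-1: need (1, 3) fits (2, 3); releases (2, 1), pool now (4, 4)
  task-2 cannot run: need (5, 3) vs free (4, 4) (insufficient res3)
  task-5 cannot run: need (2, 5) vs free (4, 4) (insufficient res4)
Had the request been granted, task-2 and task-5 could never finish.
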